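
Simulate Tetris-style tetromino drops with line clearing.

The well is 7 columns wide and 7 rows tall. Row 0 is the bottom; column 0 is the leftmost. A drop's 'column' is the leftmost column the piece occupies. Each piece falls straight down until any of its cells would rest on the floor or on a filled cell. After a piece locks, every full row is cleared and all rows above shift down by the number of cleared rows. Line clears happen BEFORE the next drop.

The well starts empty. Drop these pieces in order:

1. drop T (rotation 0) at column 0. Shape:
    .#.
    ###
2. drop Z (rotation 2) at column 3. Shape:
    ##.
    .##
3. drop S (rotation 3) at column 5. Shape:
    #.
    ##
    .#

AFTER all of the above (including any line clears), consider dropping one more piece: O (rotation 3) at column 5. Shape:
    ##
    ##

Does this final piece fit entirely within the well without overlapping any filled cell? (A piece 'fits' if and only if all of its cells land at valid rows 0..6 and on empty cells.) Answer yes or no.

Answer: yes

Derivation:
Drop 1: T rot0 at col 0 lands with bottom-row=0; cleared 0 line(s) (total 0); column heights now [1 2 1 0 0 0 0], max=2
Drop 2: Z rot2 at col 3 lands with bottom-row=0; cleared 0 line(s) (total 0); column heights now [1 2 1 2 2 1 0], max=2
Drop 3: S rot3 at col 5 lands with bottom-row=0; cleared 0 line(s) (total 0); column heights now [1 2 1 2 2 3 2], max=3
Test piece O rot3 at col 5 (width 2): heights before test = [1 2 1 2 2 3 2]; fits = True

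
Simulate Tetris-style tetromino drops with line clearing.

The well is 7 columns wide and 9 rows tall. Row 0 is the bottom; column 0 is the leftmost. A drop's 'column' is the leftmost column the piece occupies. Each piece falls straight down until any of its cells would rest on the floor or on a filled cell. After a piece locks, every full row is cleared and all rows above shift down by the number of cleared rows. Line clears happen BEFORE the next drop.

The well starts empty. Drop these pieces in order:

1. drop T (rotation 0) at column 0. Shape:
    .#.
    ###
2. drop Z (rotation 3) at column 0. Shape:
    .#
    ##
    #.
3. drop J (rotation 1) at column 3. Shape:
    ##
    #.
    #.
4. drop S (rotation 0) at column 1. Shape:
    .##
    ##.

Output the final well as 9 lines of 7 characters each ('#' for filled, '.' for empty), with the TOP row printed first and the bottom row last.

Drop 1: T rot0 at col 0 lands with bottom-row=0; cleared 0 line(s) (total 0); column heights now [1 2 1 0 0 0 0], max=2
Drop 2: Z rot3 at col 0 lands with bottom-row=1; cleared 0 line(s) (total 0); column heights now [3 4 1 0 0 0 0], max=4
Drop 3: J rot1 at col 3 lands with bottom-row=0; cleared 0 line(s) (total 0); column heights now [3 4 1 3 3 0 0], max=4
Drop 4: S rot0 at col 1 lands with bottom-row=4; cleared 0 line(s) (total 0); column heights now [3 5 6 6 3 0 0], max=6

Answer: .......
.......
.......
..##...
.##....
.#.....
##.##..
##.#...
####...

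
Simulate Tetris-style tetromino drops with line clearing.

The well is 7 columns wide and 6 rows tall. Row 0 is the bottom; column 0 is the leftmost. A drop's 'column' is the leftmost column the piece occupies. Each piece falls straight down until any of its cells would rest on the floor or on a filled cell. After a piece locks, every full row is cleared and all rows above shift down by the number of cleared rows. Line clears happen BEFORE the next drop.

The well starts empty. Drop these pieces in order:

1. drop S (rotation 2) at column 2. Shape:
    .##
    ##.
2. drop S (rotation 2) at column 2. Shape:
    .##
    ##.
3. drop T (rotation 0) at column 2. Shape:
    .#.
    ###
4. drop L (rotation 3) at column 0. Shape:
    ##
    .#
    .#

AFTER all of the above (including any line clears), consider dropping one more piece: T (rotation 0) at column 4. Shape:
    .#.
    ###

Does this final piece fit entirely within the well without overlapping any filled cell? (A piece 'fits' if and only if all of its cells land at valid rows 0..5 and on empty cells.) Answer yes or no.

Drop 1: S rot2 at col 2 lands with bottom-row=0; cleared 0 line(s) (total 0); column heights now [0 0 1 2 2 0 0], max=2
Drop 2: S rot2 at col 2 lands with bottom-row=2; cleared 0 line(s) (total 0); column heights now [0 0 3 4 4 0 0], max=4
Drop 3: T rot0 at col 2 lands with bottom-row=4; cleared 0 line(s) (total 0); column heights now [0 0 5 6 5 0 0], max=6
Drop 4: L rot3 at col 0 lands with bottom-row=0; cleared 0 line(s) (total 0); column heights now [3 3 5 6 5 0 0], max=6
Test piece T rot0 at col 4 (width 3): heights before test = [3 3 5 6 5 0 0]; fits = False

Answer: no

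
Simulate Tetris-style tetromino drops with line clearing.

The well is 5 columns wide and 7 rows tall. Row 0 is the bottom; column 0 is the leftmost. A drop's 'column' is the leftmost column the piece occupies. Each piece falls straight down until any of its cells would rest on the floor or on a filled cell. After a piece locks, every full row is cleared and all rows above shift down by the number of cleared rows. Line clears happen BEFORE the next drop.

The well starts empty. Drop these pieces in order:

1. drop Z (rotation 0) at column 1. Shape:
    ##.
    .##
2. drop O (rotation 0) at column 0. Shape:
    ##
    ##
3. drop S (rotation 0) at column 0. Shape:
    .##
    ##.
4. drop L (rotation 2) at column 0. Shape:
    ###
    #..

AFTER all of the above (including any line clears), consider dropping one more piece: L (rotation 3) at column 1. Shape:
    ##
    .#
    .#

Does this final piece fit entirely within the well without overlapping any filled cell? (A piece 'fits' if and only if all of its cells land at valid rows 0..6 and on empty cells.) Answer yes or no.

Drop 1: Z rot0 at col 1 lands with bottom-row=0; cleared 0 line(s) (total 0); column heights now [0 2 2 1 0], max=2
Drop 2: O rot0 at col 0 lands with bottom-row=2; cleared 0 line(s) (total 0); column heights now [4 4 2 1 0], max=4
Drop 3: S rot0 at col 0 lands with bottom-row=4; cleared 0 line(s) (total 0); column heights now [5 6 6 1 0], max=6
Drop 4: L rot2 at col 0 lands with bottom-row=5; cleared 0 line(s) (total 0); column heights now [7 7 7 1 0], max=7
Test piece L rot3 at col 1 (width 2): heights before test = [7 7 7 1 0]; fits = False

Answer: no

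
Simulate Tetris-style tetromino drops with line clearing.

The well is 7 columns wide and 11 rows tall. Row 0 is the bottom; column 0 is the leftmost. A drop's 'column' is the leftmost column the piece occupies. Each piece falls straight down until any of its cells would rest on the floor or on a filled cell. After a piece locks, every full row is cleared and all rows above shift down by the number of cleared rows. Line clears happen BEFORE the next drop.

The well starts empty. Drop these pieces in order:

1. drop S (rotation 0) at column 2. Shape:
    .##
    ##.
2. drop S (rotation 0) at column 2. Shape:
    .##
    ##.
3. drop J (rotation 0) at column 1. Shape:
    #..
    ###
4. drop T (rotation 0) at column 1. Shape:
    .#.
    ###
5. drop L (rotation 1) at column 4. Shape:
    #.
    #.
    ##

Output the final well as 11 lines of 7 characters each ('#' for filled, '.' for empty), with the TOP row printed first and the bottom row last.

Answer: .......
.......
.......
..#....
.####..
.#..#..
.#####.
...##..
..##...
...##..
..##...

Derivation:
Drop 1: S rot0 at col 2 lands with bottom-row=0; cleared 0 line(s) (total 0); column heights now [0 0 1 2 2 0 0], max=2
Drop 2: S rot0 at col 2 lands with bottom-row=2; cleared 0 line(s) (total 0); column heights now [0 0 3 4 4 0 0], max=4
Drop 3: J rot0 at col 1 lands with bottom-row=4; cleared 0 line(s) (total 0); column heights now [0 6 5 5 4 0 0], max=6
Drop 4: T rot0 at col 1 lands with bottom-row=6; cleared 0 line(s) (total 0); column heights now [0 7 8 7 4 0 0], max=8
Drop 5: L rot1 at col 4 lands with bottom-row=4; cleared 0 line(s) (total 0); column heights now [0 7 8 7 7 5 0], max=8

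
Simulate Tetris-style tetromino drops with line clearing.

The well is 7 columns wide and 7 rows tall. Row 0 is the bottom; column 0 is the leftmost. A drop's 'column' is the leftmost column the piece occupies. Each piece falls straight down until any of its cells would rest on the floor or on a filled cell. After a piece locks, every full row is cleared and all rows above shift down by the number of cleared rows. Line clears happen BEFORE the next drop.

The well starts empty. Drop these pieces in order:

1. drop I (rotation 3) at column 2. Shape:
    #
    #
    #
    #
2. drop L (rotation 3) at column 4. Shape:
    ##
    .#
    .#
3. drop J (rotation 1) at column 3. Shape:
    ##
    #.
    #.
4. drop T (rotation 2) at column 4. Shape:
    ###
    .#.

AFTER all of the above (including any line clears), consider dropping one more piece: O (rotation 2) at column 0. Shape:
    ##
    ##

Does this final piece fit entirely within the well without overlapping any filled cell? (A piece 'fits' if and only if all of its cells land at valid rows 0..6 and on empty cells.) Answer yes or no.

Drop 1: I rot3 at col 2 lands with bottom-row=0; cleared 0 line(s) (total 0); column heights now [0 0 4 0 0 0 0], max=4
Drop 2: L rot3 at col 4 lands with bottom-row=0; cleared 0 line(s) (total 0); column heights now [0 0 4 0 3 3 0], max=4
Drop 3: J rot1 at col 3 lands with bottom-row=1; cleared 0 line(s) (total 0); column heights now [0 0 4 4 4 3 0], max=4
Drop 4: T rot2 at col 4 lands with bottom-row=3; cleared 0 line(s) (total 0); column heights now [0 0 4 4 5 5 5], max=5
Test piece O rot2 at col 0 (width 2): heights before test = [0 0 4 4 5 5 5]; fits = True

Answer: yes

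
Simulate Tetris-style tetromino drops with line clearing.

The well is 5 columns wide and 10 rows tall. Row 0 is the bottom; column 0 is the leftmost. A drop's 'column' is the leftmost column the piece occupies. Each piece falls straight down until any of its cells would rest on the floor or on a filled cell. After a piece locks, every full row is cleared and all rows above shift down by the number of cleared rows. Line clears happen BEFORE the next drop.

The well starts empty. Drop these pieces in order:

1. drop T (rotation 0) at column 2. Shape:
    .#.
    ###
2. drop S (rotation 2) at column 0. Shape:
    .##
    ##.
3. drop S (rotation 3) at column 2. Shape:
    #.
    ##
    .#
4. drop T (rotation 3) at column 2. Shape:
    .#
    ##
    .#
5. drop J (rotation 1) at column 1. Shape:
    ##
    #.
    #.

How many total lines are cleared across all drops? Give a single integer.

Answer: 1

Derivation:
Drop 1: T rot0 at col 2 lands with bottom-row=0; cleared 0 line(s) (total 0); column heights now [0 0 1 2 1], max=2
Drop 2: S rot2 at col 0 lands with bottom-row=0; cleared 1 line(s) (total 1); column heights now [0 1 1 1 0], max=1
Drop 3: S rot3 at col 2 lands with bottom-row=1; cleared 0 line(s) (total 1); column heights now [0 1 4 3 0], max=4
Drop 4: T rot3 at col 2 lands with bottom-row=3; cleared 0 line(s) (total 1); column heights now [0 1 5 6 0], max=6
Drop 5: J rot1 at col 1 lands with bottom-row=3; cleared 0 line(s) (total 1); column heights now [0 6 6 6 0], max=6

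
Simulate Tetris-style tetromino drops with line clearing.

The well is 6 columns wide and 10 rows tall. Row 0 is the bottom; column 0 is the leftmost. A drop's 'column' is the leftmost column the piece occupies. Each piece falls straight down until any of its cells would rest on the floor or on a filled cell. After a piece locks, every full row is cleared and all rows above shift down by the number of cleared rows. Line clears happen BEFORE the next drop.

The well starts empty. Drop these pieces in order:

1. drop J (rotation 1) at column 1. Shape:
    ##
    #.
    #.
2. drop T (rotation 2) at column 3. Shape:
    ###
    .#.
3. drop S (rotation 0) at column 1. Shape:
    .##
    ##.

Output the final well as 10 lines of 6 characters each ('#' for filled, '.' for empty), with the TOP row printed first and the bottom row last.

Answer: ......
......
......
......
......
..##..
.##...
.##...
.#.###
.#..#.

Derivation:
Drop 1: J rot1 at col 1 lands with bottom-row=0; cleared 0 line(s) (total 0); column heights now [0 3 3 0 0 0], max=3
Drop 2: T rot2 at col 3 lands with bottom-row=0; cleared 0 line(s) (total 0); column heights now [0 3 3 2 2 2], max=3
Drop 3: S rot0 at col 1 lands with bottom-row=3; cleared 0 line(s) (total 0); column heights now [0 4 5 5 2 2], max=5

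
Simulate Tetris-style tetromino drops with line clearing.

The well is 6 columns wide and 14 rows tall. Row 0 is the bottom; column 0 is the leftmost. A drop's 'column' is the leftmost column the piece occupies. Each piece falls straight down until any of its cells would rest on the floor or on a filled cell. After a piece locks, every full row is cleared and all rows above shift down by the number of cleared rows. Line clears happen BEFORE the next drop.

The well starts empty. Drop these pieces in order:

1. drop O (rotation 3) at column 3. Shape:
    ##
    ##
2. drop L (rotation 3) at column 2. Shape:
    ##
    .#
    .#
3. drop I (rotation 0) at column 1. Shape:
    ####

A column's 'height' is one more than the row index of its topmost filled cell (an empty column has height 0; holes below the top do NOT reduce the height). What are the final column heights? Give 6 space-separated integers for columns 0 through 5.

Drop 1: O rot3 at col 3 lands with bottom-row=0; cleared 0 line(s) (total 0); column heights now [0 0 0 2 2 0], max=2
Drop 2: L rot3 at col 2 lands with bottom-row=2; cleared 0 line(s) (total 0); column heights now [0 0 5 5 2 0], max=5
Drop 3: I rot0 at col 1 lands with bottom-row=5; cleared 0 line(s) (total 0); column heights now [0 6 6 6 6 0], max=6

Answer: 0 6 6 6 6 0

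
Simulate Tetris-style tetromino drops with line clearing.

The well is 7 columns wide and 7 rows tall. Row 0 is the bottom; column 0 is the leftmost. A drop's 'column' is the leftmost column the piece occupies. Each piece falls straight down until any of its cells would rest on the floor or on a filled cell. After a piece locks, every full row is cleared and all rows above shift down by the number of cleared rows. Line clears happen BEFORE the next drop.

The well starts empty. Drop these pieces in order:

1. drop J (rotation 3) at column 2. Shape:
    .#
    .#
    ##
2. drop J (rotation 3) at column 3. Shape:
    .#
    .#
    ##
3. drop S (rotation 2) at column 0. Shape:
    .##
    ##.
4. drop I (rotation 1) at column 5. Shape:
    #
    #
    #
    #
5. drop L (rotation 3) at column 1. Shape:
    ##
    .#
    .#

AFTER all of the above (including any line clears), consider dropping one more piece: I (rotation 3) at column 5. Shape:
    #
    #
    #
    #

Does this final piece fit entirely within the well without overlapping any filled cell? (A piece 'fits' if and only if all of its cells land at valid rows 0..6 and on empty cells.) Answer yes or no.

Answer: no

Derivation:
Drop 1: J rot3 at col 2 lands with bottom-row=0; cleared 0 line(s) (total 0); column heights now [0 0 1 3 0 0 0], max=3
Drop 2: J rot3 at col 3 lands with bottom-row=3; cleared 0 line(s) (total 0); column heights now [0 0 1 4 6 0 0], max=6
Drop 3: S rot2 at col 0 lands with bottom-row=0; cleared 0 line(s) (total 0); column heights now [1 2 2 4 6 0 0], max=6
Drop 4: I rot1 at col 5 lands with bottom-row=0; cleared 0 line(s) (total 0); column heights now [1 2 2 4 6 4 0], max=6
Drop 5: L rot3 at col 1 lands with bottom-row=2; cleared 0 line(s) (total 0); column heights now [1 5 5 4 6 4 0], max=6
Test piece I rot3 at col 5 (width 1): heights before test = [1 5 5 4 6 4 0]; fits = False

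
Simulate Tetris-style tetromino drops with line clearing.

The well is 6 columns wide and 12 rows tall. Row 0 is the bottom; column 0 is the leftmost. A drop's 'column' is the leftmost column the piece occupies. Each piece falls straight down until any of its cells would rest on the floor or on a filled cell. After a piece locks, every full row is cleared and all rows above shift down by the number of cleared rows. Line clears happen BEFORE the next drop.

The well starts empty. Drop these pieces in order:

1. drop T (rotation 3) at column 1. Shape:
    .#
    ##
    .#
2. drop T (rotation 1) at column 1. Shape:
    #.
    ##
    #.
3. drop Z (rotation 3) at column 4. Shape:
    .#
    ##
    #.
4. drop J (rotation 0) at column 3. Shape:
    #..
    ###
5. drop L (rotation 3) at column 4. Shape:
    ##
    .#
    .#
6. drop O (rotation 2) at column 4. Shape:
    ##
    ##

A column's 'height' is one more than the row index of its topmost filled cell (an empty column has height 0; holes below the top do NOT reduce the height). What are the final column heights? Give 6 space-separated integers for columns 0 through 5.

Drop 1: T rot3 at col 1 lands with bottom-row=0; cleared 0 line(s) (total 0); column heights now [0 2 3 0 0 0], max=3
Drop 2: T rot1 at col 1 lands with bottom-row=2; cleared 0 line(s) (total 0); column heights now [0 5 4 0 0 0], max=5
Drop 3: Z rot3 at col 4 lands with bottom-row=0; cleared 0 line(s) (total 0); column heights now [0 5 4 0 2 3], max=5
Drop 4: J rot0 at col 3 lands with bottom-row=3; cleared 0 line(s) (total 0); column heights now [0 5 4 5 4 4], max=5
Drop 5: L rot3 at col 4 lands with bottom-row=4; cleared 0 line(s) (total 0); column heights now [0 5 4 5 7 7], max=7
Drop 6: O rot2 at col 4 lands with bottom-row=7; cleared 0 line(s) (total 0); column heights now [0 5 4 5 9 9], max=9

Answer: 0 5 4 5 9 9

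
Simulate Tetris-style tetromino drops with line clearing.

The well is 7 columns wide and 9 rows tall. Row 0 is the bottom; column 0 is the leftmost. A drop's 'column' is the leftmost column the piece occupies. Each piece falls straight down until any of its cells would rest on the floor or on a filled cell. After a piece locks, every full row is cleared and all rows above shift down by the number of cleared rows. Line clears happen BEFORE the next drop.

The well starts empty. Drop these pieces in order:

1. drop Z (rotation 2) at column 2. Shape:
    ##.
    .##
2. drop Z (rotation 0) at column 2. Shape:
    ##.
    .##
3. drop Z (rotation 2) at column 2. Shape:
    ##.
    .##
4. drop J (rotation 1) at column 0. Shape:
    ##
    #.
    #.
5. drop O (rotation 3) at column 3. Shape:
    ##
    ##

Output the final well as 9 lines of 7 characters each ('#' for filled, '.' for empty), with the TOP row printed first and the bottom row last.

Drop 1: Z rot2 at col 2 lands with bottom-row=0; cleared 0 line(s) (total 0); column heights now [0 0 2 2 1 0 0], max=2
Drop 2: Z rot0 at col 2 lands with bottom-row=2; cleared 0 line(s) (total 0); column heights now [0 0 4 4 3 0 0], max=4
Drop 3: Z rot2 at col 2 lands with bottom-row=4; cleared 0 line(s) (total 0); column heights now [0 0 6 6 5 0 0], max=6
Drop 4: J rot1 at col 0 lands with bottom-row=0; cleared 0 line(s) (total 0); column heights now [3 3 6 6 5 0 0], max=6
Drop 5: O rot3 at col 3 lands with bottom-row=6; cleared 0 line(s) (total 0); column heights now [3 3 6 8 8 0 0], max=8

Answer: .......
...##..
...##..
..##...
...##..
..##...
##.##..
#.##...
#..##..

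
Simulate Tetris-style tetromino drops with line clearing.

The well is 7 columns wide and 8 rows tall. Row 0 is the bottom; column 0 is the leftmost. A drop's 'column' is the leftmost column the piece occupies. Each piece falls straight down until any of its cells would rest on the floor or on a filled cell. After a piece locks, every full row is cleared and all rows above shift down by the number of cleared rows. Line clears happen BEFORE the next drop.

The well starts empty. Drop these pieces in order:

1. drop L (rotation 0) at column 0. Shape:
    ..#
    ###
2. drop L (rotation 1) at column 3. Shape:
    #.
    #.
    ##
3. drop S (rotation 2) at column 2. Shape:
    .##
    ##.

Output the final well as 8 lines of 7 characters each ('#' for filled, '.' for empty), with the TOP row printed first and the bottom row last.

Answer: .......
.......
.......
...##..
..##...
...#...
..##...
#####..

Derivation:
Drop 1: L rot0 at col 0 lands with bottom-row=0; cleared 0 line(s) (total 0); column heights now [1 1 2 0 0 0 0], max=2
Drop 2: L rot1 at col 3 lands with bottom-row=0; cleared 0 line(s) (total 0); column heights now [1 1 2 3 1 0 0], max=3
Drop 3: S rot2 at col 2 lands with bottom-row=3; cleared 0 line(s) (total 0); column heights now [1 1 4 5 5 0 0], max=5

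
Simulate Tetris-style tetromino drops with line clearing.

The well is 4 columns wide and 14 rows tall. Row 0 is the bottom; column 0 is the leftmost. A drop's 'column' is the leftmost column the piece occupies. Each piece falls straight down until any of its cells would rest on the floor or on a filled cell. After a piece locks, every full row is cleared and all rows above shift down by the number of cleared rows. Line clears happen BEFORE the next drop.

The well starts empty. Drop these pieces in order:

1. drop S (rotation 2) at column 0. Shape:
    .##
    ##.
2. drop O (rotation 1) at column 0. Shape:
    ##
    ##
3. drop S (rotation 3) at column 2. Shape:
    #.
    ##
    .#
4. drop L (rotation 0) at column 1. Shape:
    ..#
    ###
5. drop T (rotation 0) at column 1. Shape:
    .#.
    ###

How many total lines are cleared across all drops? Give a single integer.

Drop 1: S rot2 at col 0 lands with bottom-row=0; cleared 0 line(s) (total 0); column heights now [1 2 2 0], max=2
Drop 2: O rot1 at col 0 lands with bottom-row=2; cleared 0 line(s) (total 0); column heights now [4 4 2 0], max=4
Drop 3: S rot3 at col 2 lands with bottom-row=1; cleared 1 line(s) (total 1); column heights now [3 3 3 2], max=3
Drop 4: L rot0 at col 1 lands with bottom-row=3; cleared 0 line(s) (total 1); column heights now [3 4 4 5], max=5
Drop 5: T rot0 at col 1 lands with bottom-row=5; cleared 0 line(s) (total 1); column heights now [3 6 7 6], max=7

Answer: 1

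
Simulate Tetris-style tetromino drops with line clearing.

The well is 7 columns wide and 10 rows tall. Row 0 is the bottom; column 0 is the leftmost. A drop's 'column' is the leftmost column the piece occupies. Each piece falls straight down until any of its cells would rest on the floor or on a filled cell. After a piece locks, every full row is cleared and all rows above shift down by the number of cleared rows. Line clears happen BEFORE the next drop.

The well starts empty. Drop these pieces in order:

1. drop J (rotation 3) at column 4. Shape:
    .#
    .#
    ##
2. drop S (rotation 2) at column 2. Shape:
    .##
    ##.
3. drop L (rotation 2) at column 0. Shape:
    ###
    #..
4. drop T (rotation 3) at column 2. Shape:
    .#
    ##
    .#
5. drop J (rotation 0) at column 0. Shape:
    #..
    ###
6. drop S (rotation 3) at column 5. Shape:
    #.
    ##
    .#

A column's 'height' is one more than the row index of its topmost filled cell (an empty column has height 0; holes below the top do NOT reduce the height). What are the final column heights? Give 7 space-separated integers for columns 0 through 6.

Drop 1: J rot3 at col 4 lands with bottom-row=0; cleared 0 line(s) (total 0); column heights now [0 0 0 0 1 3 0], max=3
Drop 2: S rot2 at col 2 lands with bottom-row=0; cleared 0 line(s) (total 0); column heights now [0 0 1 2 2 3 0], max=3
Drop 3: L rot2 at col 0 lands with bottom-row=0; cleared 0 line(s) (total 0); column heights now [2 2 2 2 2 3 0], max=3
Drop 4: T rot3 at col 2 lands with bottom-row=2; cleared 0 line(s) (total 0); column heights now [2 2 4 5 2 3 0], max=5
Drop 5: J rot0 at col 0 lands with bottom-row=4; cleared 0 line(s) (total 0); column heights now [6 5 5 5 2 3 0], max=6
Drop 6: S rot3 at col 5 lands with bottom-row=2; cleared 0 line(s) (total 0); column heights now [6 5 5 5 2 5 4], max=6

Answer: 6 5 5 5 2 5 4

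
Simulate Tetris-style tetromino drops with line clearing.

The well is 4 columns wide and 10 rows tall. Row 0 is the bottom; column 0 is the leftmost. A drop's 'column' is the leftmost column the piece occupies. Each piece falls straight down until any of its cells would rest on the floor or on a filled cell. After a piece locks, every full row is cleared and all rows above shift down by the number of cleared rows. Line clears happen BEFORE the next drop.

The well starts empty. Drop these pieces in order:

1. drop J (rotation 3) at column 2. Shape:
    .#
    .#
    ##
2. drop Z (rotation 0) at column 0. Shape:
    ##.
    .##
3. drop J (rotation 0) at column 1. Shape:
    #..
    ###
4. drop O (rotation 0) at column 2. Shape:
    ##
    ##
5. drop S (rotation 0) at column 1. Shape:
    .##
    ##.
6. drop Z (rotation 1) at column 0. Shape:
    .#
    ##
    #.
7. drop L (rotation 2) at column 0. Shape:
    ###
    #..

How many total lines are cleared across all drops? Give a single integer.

Answer: 1

Derivation:
Drop 1: J rot3 at col 2 lands with bottom-row=0; cleared 0 line(s) (total 0); column heights now [0 0 1 3], max=3
Drop 2: Z rot0 at col 0 lands with bottom-row=1; cleared 0 line(s) (total 0); column heights now [3 3 2 3], max=3
Drop 3: J rot0 at col 1 lands with bottom-row=3; cleared 0 line(s) (total 0); column heights now [3 5 4 4], max=5
Drop 4: O rot0 at col 2 lands with bottom-row=4; cleared 0 line(s) (total 0); column heights now [3 5 6 6], max=6
Drop 5: S rot0 at col 1 lands with bottom-row=6; cleared 0 line(s) (total 0); column heights now [3 7 8 8], max=8
Drop 6: Z rot1 at col 0 lands with bottom-row=6; cleared 1 line(s) (total 1); column heights now [7 8 7 6], max=8
Drop 7: L rot2 at col 0 lands with bottom-row=7; cleared 0 line(s) (total 1); column heights now [9 9 9 6], max=9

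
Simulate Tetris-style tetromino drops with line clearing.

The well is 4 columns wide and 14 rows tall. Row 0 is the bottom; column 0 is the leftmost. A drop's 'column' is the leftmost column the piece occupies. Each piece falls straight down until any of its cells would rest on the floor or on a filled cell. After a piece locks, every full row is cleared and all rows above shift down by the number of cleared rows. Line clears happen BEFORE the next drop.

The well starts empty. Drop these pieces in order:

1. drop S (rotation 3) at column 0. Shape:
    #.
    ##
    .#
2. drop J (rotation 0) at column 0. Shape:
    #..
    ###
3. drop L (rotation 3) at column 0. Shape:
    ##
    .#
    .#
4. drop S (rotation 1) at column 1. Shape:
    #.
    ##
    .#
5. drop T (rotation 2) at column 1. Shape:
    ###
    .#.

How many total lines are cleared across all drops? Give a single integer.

Answer: 0

Derivation:
Drop 1: S rot3 at col 0 lands with bottom-row=0; cleared 0 line(s) (total 0); column heights now [3 2 0 0], max=3
Drop 2: J rot0 at col 0 lands with bottom-row=3; cleared 0 line(s) (total 0); column heights now [5 4 4 0], max=5
Drop 3: L rot3 at col 0 lands with bottom-row=4; cleared 0 line(s) (total 0); column heights now [7 7 4 0], max=7
Drop 4: S rot1 at col 1 lands with bottom-row=6; cleared 0 line(s) (total 0); column heights now [7 9 8 0], max=9
Drop 5: T rot2 at col 1 lands with bottom-row=8; cleared 0 line(s) (total 0); column heights now [7 10 10 10], max=10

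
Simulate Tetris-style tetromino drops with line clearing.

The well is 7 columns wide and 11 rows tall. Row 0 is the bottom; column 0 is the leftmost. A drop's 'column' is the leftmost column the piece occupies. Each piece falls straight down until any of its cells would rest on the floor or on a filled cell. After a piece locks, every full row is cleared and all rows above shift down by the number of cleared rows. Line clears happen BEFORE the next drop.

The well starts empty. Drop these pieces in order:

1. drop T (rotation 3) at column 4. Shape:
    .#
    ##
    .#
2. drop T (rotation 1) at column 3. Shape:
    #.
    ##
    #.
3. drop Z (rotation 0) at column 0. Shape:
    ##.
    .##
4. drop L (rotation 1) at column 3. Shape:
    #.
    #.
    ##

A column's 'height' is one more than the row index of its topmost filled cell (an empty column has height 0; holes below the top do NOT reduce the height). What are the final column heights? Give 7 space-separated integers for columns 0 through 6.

Drop 1: T rot3 at col 4 lands with bottom-row=0; cleared 0 line(s) (total 0); column heights now [0 0 0 0 2 3 0], max=3
Drop 2: T rot1 at col 3 lands with bottom-row=1; cleared 0 line(s) (total 0); column heights now [0 0 0 4 3 3 0], max=4
Drop 3: Z rot0 at col 0 lands with bottom-row=0; cleared 0 line(s) (total 0); column heights now [2 2 1 4 3 3 0], max=4
Drop 4: L rot1 at col 3 lands with bottom-row=4; cleared 0 line(s) (total 0); column heights now [2 2 1 7 5 3 0], max=7

Answer: 2 2 1 7 5 3 0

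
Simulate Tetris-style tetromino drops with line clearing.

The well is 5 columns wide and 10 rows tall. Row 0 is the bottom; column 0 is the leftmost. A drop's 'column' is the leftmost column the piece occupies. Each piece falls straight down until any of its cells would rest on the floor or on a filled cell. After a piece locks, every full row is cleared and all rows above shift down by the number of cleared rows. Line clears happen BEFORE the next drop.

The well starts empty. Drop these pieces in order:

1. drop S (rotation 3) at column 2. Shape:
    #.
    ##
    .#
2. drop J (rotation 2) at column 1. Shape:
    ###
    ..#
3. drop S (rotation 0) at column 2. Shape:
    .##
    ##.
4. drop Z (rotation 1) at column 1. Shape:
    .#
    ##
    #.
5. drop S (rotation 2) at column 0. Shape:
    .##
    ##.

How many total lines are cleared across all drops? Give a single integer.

Answer: 0

Derivation:
Drop 1: S rot3 at col 2 lands with bottom-row=0; cleared 0 line(s) (total 0); column heights now [0 0 3 2 0], max=3
Drop 2: J rot2 at col 1 lands with bottom-row=2; cleared 0 line(s) (total 0); column heights now [0 4 4 4 0], max=4
Drop 3: S rot0 at col 2 lands with bottom-row=4; cleared 0 line(s) (total 0); column heights now [0 4 5 6 6], max=6
Drop 4: Z rot1 at col 1 lands with bottom-row=4; cleared 0 line(s) (total 0); column heights now [0 6 7 6 6], max=7
Drop 5: S rot2 at col 0 lands with bottom-row=6; cleared 0 line(s) (total 0); column heights now [7 8 8 6 6], max=8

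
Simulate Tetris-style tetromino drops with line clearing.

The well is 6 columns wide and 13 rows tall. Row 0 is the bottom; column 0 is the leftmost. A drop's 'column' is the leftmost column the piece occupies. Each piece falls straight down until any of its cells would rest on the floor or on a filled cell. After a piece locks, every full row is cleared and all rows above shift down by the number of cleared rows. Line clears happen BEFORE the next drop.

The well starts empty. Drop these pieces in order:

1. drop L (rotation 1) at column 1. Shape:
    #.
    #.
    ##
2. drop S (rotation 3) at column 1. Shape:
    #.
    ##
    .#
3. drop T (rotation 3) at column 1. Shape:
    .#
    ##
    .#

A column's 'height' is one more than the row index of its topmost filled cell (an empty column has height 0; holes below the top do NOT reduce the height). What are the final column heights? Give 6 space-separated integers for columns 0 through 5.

Answer: 0 6 7 0 0 0

Derivation:
Drop 1: L rot1 at col 1 lands with bottom-row=0; cleared 0 line(s) (total 0); column heights now [0 3 1 0 0 0], max=3
Drop 2: S rot3 at col 1 lands with bottom-row=2; cleared 0 line(s) (total 0); column heights now [0 5 4 0 0 0], max=5
Drop 3: T rot3 at col 1 lands with bottom-row=4; cleared 0 line(s) (total 0); column heights now [0 6 7 0 0 0], max=7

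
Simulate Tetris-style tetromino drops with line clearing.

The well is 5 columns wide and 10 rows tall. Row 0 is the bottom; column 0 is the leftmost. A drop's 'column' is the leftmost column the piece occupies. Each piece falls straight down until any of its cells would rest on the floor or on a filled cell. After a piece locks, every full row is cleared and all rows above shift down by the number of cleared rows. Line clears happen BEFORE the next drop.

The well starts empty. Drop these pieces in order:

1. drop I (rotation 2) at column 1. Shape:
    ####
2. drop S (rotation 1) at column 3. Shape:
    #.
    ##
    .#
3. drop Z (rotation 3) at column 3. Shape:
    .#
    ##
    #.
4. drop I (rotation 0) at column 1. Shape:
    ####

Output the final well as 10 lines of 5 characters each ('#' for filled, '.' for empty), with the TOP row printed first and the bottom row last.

Drop 1: I rot2 at col 1 lands with bottom-row=0; cleared 0 line(s) (total 0); column heights now [0 1 1 1 1], max=1
Drop 2: S rot1 at col 3 lands with bottom-row=1; cleared 0 line(s) (total 0); column heights now [0 1 1 4 3], max=4
Drop 3: Z rot3 at col 3 lands with bottom-row=4; cleared 0 line(s) (total 0); column heights now [0 1 1 6 7], max=7
Drop 4: I rot0 at col 1 lands with bottom-row=7; cleared 0 line(s) (total 0); column heights now [0 8 8 8 8], max=8

Answer: .....
.....
.####
....#
...##
...#.
...#.
...##
....#
.####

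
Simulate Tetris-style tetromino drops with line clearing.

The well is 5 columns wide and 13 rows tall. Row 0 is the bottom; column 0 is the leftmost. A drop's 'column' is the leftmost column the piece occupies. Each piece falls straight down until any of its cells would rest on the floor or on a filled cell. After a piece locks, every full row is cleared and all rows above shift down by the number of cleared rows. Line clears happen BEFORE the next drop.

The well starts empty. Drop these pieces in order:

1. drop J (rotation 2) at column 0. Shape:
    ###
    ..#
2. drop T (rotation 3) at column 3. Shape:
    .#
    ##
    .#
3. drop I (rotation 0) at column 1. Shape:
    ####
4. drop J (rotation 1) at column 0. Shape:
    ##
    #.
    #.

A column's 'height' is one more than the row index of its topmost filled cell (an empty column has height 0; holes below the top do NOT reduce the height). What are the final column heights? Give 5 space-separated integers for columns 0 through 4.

Drop 1: J rot2 at col 0 lands with bottom-row=0; cleared 0 line(s) (total 0); column heights now [2 2 2 0 0], max=2
Drop 2: T rot3 at col 3 lands with bottom-row=0; cleared 1 line(s) (total 1); column heights now [0 0 1 0 2], max=2
Drop 3: I rot0 at col 1 lands with bottom-row=2; cleared 0 line(s) (total 1); column heights now [0 3 3 3 3], max=3
Drop 4: J rot1 at col 0 lands with bottom-row=1; cleared 1 line(s) (total 2); column heights now [3 3 1 0 2], max=3

Answer: 3 3 1 0 2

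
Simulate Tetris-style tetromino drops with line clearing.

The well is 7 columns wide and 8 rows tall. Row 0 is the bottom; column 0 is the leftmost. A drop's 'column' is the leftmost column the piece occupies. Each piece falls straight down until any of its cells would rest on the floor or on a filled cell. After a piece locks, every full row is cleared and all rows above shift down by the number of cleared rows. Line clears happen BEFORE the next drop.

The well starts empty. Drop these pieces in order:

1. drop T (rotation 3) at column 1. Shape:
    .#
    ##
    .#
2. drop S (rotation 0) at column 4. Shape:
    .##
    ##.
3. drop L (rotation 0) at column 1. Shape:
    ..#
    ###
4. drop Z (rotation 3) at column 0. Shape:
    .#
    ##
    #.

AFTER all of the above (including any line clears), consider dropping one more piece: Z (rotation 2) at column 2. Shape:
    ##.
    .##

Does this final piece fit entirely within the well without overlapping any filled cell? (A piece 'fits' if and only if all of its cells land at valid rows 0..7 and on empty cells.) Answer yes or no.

Answer: yes

Derivation:
Drop 1: T rot3 at col 1 lands with bottom-row=0; cleared 0 line(s) (total 0); column heights now [0 2 3 0 0 0 0], max=3
Drop 2: S rot0 at col 4 lands with bottom-row=0; cleared 0 line(s) (total 0); column heights now [0 2 3 0 1 2 2], max=3
Drop 3: L rot0 at col 1 lands with bottom-row=3; cleared 0 line(s) (total 0); column heights now [0 4 4 5 1 2 2], max=5
Drop 4: Z rot3 at col 0 lands with bottom-row=3; cleared 0 line(s) (total 0); column heights now [5 6 4 5 1 2 2], max=6
Test piece Z rot2 at col 2 (width 3): heights before test = [5 6 4 5 1 2 2]; fits = True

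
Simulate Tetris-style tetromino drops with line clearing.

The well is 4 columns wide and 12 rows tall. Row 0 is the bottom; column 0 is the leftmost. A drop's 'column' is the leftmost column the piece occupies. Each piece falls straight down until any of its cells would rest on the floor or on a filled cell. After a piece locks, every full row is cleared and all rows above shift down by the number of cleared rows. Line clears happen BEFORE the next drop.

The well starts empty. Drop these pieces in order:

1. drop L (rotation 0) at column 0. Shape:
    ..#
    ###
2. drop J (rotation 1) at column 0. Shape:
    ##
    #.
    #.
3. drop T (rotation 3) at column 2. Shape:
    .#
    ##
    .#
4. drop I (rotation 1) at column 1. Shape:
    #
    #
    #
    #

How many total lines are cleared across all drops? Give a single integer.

Answer: 0

Derivation:
Drop 1: L rot0 at col 0 lands with bottom-row=0; cleared 0 line(s) (total 0); column heights now [1 1 2 0], max=2
Drop 2: J rot1 at col 0 lands with bottom-row=1; cleared 0 line(s) (total 0); column heights now [4 4 2 0], max=4
Drop 3: T rot3 at col 2 lands with bottom-row=1; cleared 0 line(s) (total 0); column heights now [4 4 3 4], max=4
Drop 4: I rot1 at col 1 lands with bottom-row=4; cleared 0 line(s) (total 0); column heights now [4 8 3 4], max=8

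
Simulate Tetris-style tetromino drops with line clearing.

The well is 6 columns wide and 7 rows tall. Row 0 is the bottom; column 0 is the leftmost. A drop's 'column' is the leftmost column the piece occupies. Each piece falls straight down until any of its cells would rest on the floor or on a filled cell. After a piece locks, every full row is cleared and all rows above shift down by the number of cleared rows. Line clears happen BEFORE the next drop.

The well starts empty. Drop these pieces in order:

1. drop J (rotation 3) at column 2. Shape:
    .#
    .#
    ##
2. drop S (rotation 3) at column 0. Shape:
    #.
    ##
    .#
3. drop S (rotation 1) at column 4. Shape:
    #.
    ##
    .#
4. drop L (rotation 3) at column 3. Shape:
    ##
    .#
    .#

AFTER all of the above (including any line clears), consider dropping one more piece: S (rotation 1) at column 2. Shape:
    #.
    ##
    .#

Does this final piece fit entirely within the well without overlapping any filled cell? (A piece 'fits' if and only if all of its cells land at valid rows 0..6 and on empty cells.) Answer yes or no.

Answer: no

Derivation:
Drop 1: J rot3 at col 2 lands with bottom-row=0; cleared 0 line(s) (total 0); column heights now [0 0 1 3 0 0], max=3
Drop 2: S rot3 at col 0 lands with bottom-row=0; cleared 0 line(s) (total 0); column heights now [3 2 1 3 0 0], max=3
Drop 3: S rot1 at col 4 lands with bottom-row=0; cleared 0 line(s) (total 0); column heights now [3 2 1 3 3 2], max=3
Drop 4: L rot3 at col 3 lands with bottom-row=3; cleared 0 line(s) (total 0); column heights now [3 2 1 6 6 2], max=6
Test piece S rot1 at col 2 (width 2): heights before test = [3 2 1 6 6 2]; fits = False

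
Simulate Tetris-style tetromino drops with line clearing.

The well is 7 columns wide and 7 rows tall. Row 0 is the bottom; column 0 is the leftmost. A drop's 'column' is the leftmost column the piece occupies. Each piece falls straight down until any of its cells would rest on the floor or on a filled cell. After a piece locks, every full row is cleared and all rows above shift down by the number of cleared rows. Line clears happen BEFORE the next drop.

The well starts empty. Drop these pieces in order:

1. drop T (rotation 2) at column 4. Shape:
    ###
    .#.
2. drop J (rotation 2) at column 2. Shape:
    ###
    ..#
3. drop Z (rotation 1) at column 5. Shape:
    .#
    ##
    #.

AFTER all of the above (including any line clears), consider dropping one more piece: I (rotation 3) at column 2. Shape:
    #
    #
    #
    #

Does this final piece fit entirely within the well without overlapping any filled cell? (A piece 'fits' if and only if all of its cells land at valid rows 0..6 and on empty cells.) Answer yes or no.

Drop 1: T rot2 at col 4 lands with bottom-row=0; cleared 0 line(s) (total 0); column heights now [0 0 0 0 2 2 2], max=2
Drop 2: J rot2 at col 2 lands with bottom-row=2; cleared 0 line(s) (total 0); column heights now [0 0 4 4 4 2 2], max=4
Drop 3: Z rot1 at col 5 lands with bottom-row=2; cleared 0 line(s) (total 0); column heights now [0 0 4 4 4 4 5], max=5
Test piece I rot3 at col 2 (width 1): heights before test = [0 0 4 4 4 4 5]; fits = False

Answer: no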